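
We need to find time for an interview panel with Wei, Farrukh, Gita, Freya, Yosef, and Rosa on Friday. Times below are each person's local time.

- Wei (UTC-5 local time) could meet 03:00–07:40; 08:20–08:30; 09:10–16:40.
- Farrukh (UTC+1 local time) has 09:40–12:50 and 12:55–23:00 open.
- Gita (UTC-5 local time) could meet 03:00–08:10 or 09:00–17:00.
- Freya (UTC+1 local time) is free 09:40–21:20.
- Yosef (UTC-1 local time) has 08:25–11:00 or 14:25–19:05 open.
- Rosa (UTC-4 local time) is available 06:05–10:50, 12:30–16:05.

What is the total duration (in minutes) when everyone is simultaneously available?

325

Wei in UTC: 08:00-12:40, 13:20-13:30, 14:10-21:40 (add 5h to convert from UTC-5).
Farrukh in UTC: 08:40-11:50, 11:55-22:00 (subtract 1h to convert from UTC+1).
Gita in UTC: 08:00-13:10, 14:00-22:00 (add 5h to convert from UTC-5).
Freya in UTC: 08:40-20:20 (subtract 1h to convert from UTC+1).
Yosef in UTC: 09:25-12:00, 15:25-20:05 (add 1h to convert from UTC-1).
Rosa in UTC: 10:05-14:50, 16:30-20:05 (add 4h to convert from UTC-4).
Wei ∩ Farrukh: 08:40-11:50, 11:55-12:40, 13:20-13:30, 14:10-21:40.
Wei ∩ Farrukh ∩ Gita: 08:40-11:50, 11:55-12:40, 14:10-21:40.
Wei ∩ Farrukh ∩ Gita ∩ Freya: 08:40-11:50, 11:55-12:40, 14:10-20:20.
Wei ∩ Farrukh ∩ Gita ∩ Freya ∩ Yosef: 09:25-11:50, 11:55-12:00, 15:25-20:05.
Wei ∩ Farrukh ∩ Gita ∩ Freya ∩ Yosef ∩ Rosa: 10:05-11:50, 11:55-12:00, 16:30-20:05.
Summing the common windows: 105 + 5 + 215 = 325 minutes.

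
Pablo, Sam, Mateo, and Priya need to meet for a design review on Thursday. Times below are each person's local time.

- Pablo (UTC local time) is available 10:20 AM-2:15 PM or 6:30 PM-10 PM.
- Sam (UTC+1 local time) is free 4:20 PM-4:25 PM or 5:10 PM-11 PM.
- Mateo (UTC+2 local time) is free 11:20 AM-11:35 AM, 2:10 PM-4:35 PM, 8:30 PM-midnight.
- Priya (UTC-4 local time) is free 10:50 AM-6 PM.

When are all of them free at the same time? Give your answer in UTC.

18:30-22:00

Pablo in UTC: 10:20-14:15, 18:30-22:00.
Sam in UTC: 15:20-15:25, 16:10-22:00 (subtract 1h to convert from UTC+1).
Mateo in UTC: 09:20-09:35, 12:10-14:35, 18:30-22:00 (subtract 2h to convert from UTC+2).
Priya in UTC: 14:50-22:00 (add 4h to convert from UTC-4).
Pablo ∩ Sam: 18:30-22:00.
Pablo ∩ Sam ∩ Mateo: 18:30-22:00.
Pablo ∩ Sam ∩ Mateo ∩ Priya: 18:30-22:00.
So the common availability across everyone is 18:30-22:00.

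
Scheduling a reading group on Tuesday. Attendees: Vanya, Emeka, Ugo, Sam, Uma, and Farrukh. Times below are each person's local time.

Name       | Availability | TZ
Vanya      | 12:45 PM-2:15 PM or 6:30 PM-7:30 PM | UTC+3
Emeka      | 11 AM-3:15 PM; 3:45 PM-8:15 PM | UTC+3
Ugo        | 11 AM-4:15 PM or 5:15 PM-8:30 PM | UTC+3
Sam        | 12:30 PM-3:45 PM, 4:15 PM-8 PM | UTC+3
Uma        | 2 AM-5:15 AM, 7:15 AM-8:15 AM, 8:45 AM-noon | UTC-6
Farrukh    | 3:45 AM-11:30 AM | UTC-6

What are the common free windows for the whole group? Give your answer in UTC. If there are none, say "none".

09:45-11:15, 15:30-16:30

Vanya in UTC: 09:45-11:15, 15:30-16:30 (subtract 3h to convert from UTC+3).
Emeka in UTC: 08:00-12:15, 12:45-17:15 (subtract 3h to convert from UTC+3).
Ugo in UTC: 08:00-13:15, 14:15-17:30 (subtract 3h to convert from UTC+3).
Sam in UTC: 09:30-12:45, 13:15-17:00 (subtract 3h to convert from UTC+3).
Uma in UTC: 08:00-11:15, 13:15-14:15, 14:45-18:00 (add 6h to convert from UTC-6).
Farrukh in UTC: 09:45-17:30 (add 6h to convert from UTC-6).
Vanya ∩ Emeka: 09:45-11:15, 15:30-16:30.
Vanya ∩ Emeka ∩ Ugo: 09:45-11:15, 15:30-16:30.
Vanya ∩ Emeka ∩ Ugo ∩ Sam: 09:45-11:15, 15:30-16:30.
Vanya ∩ Emeka ∩ Ugo ∩ Sam ∩ Uma: 09:45-11:15, 15:30-16:30.
Vanya ∩ Emeka ∩ Ugo ∩ Sam ∩ Uma ∩ Farrukh: 09:45-11:15, 15:30-16:30.
Those are the intersection windows.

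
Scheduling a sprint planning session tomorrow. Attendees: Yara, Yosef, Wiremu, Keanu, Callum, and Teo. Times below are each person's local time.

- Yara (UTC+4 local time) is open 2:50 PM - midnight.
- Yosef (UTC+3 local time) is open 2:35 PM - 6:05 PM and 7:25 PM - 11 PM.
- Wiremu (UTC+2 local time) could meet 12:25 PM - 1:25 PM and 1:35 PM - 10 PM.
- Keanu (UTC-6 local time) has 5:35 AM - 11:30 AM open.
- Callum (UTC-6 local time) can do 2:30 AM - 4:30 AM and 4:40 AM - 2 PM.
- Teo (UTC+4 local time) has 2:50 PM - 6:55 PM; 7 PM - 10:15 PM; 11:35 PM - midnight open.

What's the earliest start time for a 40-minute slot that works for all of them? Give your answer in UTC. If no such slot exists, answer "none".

11:35

Yara in UTC: 10:50-20:00 (subtract 4h to convert from UTC+4).
Yosef in UTC: 11:35-15:05, 16:25-20:00 (subtract 3h to convert from UTC+3).
Wiremu in UTC: 10:25-11:25, 11:35-20:00 (subtract 2h to convert from UTC+2).
Keanu in UTC: 11:35-17:30 (add 6h to convert from UTC-6).
Callum in UTC: 08:30-10:30, 10:40-20:00 (add 6h to convert from UTC-6).
Teo in UTC: 10:50-14:55, 15:00-18:15, 19:35-20:00 (subtract 4h to convert from UTC+4).
Yara ∩ Yosef: 11:35-15:05, 16:25-20:00.
Yara ∩ Yosef ∩ Wiremu: 11:35-15:05, 16:25-20:00.
Yara ∩ Yosef ∩ Wiremu ∩ Keanu: 11:35-15:05, 16:25-17:30.
Yara ∩ Yosef ∩ Wiremu ∩ Keanu ∩ Callum: 11:35-15:05, 16:25-17:30.
Yara ∩ Yosef ∩ Wiremu ∩ Keanu ∩ Callum ∩ Teo: 11:35-14:55, 15:00-15:05, 16:25-17:30.
Those are the intersection windows.
The first common window of at least 40 minutes is 11:35-14:55, so the earliest start is 11:35.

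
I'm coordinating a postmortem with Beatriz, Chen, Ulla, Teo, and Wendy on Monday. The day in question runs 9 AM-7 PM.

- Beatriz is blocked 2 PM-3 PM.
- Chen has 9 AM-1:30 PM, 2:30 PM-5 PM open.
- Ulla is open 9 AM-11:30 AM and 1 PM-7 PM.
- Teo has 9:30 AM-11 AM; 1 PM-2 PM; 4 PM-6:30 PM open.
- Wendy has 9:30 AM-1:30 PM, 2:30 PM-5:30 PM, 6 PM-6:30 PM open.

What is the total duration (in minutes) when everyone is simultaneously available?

180

Beatriz free: 09:00-14:00, 15:00-19:00 (invert busy blocks within the working day).
Chen free: 09:00-13:30, 14:30-17:00.
Ulla free: 09:00-11:30, 13:00-19:00.
Teo free: 09:30-11:00, 13:00-14:00, 16:00-18:30.
Wendy free: 09:30-13:30, 14:30-17:30, 18:00-18:30.
Beatriz ∩ Chen: 09:00-13:30, 15:00-17:00.
Beatriz ∩ Chen ∩ Ulla: 09:00-11:30, 13:00-13:30, 15:00-17:00.
Beatriz ∩ Chen ∩ Ulla ∩ Teo: 09:30-11:00, 13:00-13:30, 16:00-17:00.
Beatriz ∩ Chen ∩ Ulla ∩ Teo ∩ Wendy: 09:30-11:00, 13:00-13:30, 16:00-17:00.
So the common availability across everyone is 09:30-11:00, 13:00-13:30, 16:00-17:00.
Summing the common windows: 90 + 30 + 60 = 180 minutes.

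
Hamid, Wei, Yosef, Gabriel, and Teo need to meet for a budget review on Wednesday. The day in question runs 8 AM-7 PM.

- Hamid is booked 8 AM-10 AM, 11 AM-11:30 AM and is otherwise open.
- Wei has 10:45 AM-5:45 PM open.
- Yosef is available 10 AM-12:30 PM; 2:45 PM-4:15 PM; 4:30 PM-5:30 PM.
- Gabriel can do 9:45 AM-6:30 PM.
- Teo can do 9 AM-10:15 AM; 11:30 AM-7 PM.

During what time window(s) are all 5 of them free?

11:30-12:30, 14:45-16:15, 16:30-17:30

Hamid free: 10:00-11:00, 11:30-19:00 (invert busy blocks within the working day).
Wei free: 10:45-17:45.
Yosef free: 10:00-12:30, 14:45-16:15, 16:30-17:30.
Gabriel free: 09:45-18:30.
Teo free: 09:00-10:15, 11:30-19:00.
Hamid ∩ Wei: 10:45-11:00, 11:30-17:45.
Hamid ∩ Wei ∩ Yosef: 10:45-11:00, 11:30-12:30, 14:45-16:15, 16:30-17:30.
Hamid ∩ Wei ∩ Yosef ∩ Gabriel: 10:45-11:00, 11:30-12:30, 14:45-16:15, 16:30-17:30.
Hamid ∩ Wei ∩ Yosef ∩ Gabriel ∩ Teo: 11:30-12:30, 14:45-16:15, 16:30-17:30.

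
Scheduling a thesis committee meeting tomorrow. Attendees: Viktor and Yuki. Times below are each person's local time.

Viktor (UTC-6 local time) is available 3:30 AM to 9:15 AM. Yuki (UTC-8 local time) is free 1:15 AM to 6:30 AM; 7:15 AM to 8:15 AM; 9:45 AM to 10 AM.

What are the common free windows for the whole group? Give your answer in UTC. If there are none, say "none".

Viktor in UTC: 09:30-15:15 (add 6h to convert from UTC-6).
Yuki in UTC: 09:15-14:30, 15:15-16:15, 17:45-18:00 (add 8h to convert from UTC-8).
Viktor ∩ Yuki: 09:30-14:30.

09:30-14:30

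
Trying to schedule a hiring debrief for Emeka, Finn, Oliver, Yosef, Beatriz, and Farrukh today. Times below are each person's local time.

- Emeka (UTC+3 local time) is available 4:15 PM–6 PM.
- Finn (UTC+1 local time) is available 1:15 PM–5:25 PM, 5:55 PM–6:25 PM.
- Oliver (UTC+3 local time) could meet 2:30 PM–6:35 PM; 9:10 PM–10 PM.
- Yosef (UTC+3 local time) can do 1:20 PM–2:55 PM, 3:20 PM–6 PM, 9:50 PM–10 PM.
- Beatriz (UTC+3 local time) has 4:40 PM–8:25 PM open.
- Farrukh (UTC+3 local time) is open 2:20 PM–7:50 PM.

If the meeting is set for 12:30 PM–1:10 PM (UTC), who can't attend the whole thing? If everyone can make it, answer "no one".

Beatriz, Emeka

Emeka in UTC: 13:15-15:00 (subtract 3h to convert from UTC+3).
Finn in UTC: 12:15-16:25, 16:55-17:25 (subtract 1h to convert from UTC+1).
Oliver in UTC: 11:30-15:35, 18:10-19:00 (subtract 3h to convert from UTC+3).
Yosef in UTC: 10:20-11:55, 12:20-15:00, 18:50-19:00 (subtract 3h to convert from UTC+3).
Beatriz in UTC: 13:40-17:25 (subtract 3h to convert from UTC+3).
Farrukh in UTC: 11:20-16:50 (subtract 3h to convert from UTC+3).
Emeka: not fully free for 12:30-13:10. Finn: free for 12:30-13:10. Oliver: free for 12:30-13:10. Yosef: free for 12:30-13:10. Beatriz: not fully free for 12:30-13:10. Farrukh: free for 12:30-13:10.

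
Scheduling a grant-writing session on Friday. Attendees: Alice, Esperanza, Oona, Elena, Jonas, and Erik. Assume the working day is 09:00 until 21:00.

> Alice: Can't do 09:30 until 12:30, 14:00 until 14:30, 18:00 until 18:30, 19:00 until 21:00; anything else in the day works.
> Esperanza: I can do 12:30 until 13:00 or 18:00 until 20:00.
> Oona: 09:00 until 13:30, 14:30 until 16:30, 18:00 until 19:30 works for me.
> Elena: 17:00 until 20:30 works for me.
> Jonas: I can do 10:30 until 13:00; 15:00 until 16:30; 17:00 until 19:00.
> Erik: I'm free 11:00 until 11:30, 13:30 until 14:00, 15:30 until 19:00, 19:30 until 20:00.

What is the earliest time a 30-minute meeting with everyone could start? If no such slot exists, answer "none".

18:30

Alice free: 09:00-09:30, 12:30-14:00, 14:30-18:00, 18:30-19:00 (invert busy blocks within the working day).
Esperanza free: 12:30-13:00, 18:00-20:00.
Oona free: 09:00-13:30, 14:30-16:30, 18:00-19:30.
Elena free: 17:00-20:30.
Jonas free: 10:30-13:00, 15:00-16:30, 17:00-19:00.
Erik free: 11:00-11:30, 13:30-14:00, 15:30-19:00, 19:30-20:00.
Alice ∩ Esperanza: 12:30-13:00, 18:30-19:00.
Alice ∩ Esperanza ∩ Oona: 12:30-13:00, 18:30-19:00.
Alice ∩ Esperanza ∩ Oona ∩ Elena: 18:30-19:00.
Alice ∩ Esperanza ∩ Oona ∩ Elena ∩ Jonas: 18:30-19:00.
Alice ∩ Esperanza ∩ Oona ∩ Elena ∩ Jonas ∩ Erik: 18:30-19:00.
The first common window of at least 30 minutes is 18:30-19:00, so the earliest start is 18:30.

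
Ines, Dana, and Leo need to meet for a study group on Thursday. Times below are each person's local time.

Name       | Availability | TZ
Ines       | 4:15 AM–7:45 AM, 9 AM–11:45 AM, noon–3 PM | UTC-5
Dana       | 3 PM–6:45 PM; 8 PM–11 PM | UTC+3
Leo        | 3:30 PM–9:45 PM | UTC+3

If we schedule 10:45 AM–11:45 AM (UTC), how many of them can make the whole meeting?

1

Ines in UTC: 09:15-12:45, 14:00-16:45, 17:00-20:00 (add 5h to convert from UTC-5).
Dana in UTC: 12:00-15:45, 17:00-20:00 (subtract 3h to convert from UTC+3).
Leo in UTC: 12:30-18:45 (subtract 3h to convert from UTC+3).
Ines can make the full 10:45-11:45 slot — that's 1.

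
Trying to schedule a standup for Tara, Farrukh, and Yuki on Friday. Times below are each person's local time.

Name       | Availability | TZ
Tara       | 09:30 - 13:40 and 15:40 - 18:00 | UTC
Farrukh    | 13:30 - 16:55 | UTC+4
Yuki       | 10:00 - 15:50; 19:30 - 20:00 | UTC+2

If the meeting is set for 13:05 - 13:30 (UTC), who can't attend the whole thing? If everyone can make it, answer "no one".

Tara in UTC: 09:30-13:40, 15:40-18:00.
Farrukh in UTC: 09:30-12:55 (subtract 4h to convert from UTC+4).
Yuki in UTC: 08:00-13:50, 17:30-18:00 (subtract 2h to convert from UTC+2).
Tara: free for 13:05-13:30. Farrukh: not fully free for 13:05-13:30. Yuki: free for 13:05-13:30.

Farrukh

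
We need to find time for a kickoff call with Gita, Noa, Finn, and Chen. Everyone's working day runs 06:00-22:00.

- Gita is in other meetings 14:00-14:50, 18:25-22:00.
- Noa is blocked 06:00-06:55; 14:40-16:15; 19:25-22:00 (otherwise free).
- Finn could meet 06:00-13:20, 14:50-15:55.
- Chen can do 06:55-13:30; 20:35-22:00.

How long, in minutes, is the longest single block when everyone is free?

385

Gita free: 06:00-14:00, 14:50-18:25 (invert busy blocks within the working day).
Noa free: 06:55-14:40, 16:15-19:25 (invert busy blocks within the working day).
Finn free: 06:00-13:20, 14:50-15:55.
Chen free: 06:55-13:30, 20:35-22:00.
Gita ∩ Noa: 06:55-14:00, 16:15-18:25.
Gita ∩ Noa ∩ Finn: 06:55-13:20.
Gita ∩ Noa ∩ Finn ∩ Chen: 06:55-13:20.
Those are the intersection windows.
The longest is 06:55-13:20 at 385 minutes.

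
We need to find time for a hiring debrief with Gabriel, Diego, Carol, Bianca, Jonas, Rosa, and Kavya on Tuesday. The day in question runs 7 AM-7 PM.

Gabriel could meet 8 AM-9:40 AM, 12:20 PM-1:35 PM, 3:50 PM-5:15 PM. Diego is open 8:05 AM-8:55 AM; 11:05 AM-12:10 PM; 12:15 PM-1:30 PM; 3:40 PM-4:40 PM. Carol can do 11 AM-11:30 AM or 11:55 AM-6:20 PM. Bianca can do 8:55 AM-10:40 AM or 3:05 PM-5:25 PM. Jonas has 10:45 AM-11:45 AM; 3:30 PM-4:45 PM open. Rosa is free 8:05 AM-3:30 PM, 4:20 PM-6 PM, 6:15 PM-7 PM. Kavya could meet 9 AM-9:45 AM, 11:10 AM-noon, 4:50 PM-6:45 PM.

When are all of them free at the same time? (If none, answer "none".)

Gabriel ∩ Diego: 08:05-08:55, 12:20-13:30, 15:50-16:40.
Gabriel ∩ Diego ∩ Carol: 12:20-13:30, 15:50-16:40.
Gabriel ∩ Diego ∩ Carol ∩ Bianca: 15:50-16:40.
Gabriel ∩ Diego ∩ Carol ∩ Bianca ∩ Jonas: 15:50-16:40.
Gabriel ∩ Diego ∩ Carol ∩ Bianca ∩ Jonas ∩ Rosa: 16:20-16:40.
Gabriel ∩ Diego ∩ Carol ∩ Bianca ∩ Jonas ∩ Rosa ∩ Kavya: ∅.
There is no time when everyone is free.

none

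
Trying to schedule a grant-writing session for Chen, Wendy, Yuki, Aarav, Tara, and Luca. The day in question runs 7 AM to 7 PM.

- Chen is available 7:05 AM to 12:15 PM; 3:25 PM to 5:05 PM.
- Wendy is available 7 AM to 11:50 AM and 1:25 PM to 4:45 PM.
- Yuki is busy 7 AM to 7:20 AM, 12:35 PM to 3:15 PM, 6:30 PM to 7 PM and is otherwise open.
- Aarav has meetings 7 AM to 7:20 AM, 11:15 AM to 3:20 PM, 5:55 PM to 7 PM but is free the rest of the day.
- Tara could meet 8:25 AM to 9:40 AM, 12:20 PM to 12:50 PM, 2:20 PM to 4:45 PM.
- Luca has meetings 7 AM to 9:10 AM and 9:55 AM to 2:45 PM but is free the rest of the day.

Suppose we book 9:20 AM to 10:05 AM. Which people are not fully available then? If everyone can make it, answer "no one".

Chen free: 07:05-12:15, 15:25-17:05.
Wendy free: 07:00-11:50, 13:25-16:45.
Yuki free: 07:20-12:35, 15:15-18:30 (invert busy blocks within the working day).
Aarav free: 07:20-11:15, 15:20-17:55 (invert busy blocks within the working day).
Tara free: 08:25-09:40, 12:20-12:50, 14:20-16:45.
Luca free: 09:10-09:55, 14:45-19:00 (invert busy blocks within the working day).
Chen: free for 09:20-10:05. Wendy: free for 09:20-10:05. Yuki: free for 09:20-10:05. Aarav: free for 09:20-10:05. Tara: not fully free for 09:20-10:05. Luca: not fully free for 09:20-10:05.

Luca, Tara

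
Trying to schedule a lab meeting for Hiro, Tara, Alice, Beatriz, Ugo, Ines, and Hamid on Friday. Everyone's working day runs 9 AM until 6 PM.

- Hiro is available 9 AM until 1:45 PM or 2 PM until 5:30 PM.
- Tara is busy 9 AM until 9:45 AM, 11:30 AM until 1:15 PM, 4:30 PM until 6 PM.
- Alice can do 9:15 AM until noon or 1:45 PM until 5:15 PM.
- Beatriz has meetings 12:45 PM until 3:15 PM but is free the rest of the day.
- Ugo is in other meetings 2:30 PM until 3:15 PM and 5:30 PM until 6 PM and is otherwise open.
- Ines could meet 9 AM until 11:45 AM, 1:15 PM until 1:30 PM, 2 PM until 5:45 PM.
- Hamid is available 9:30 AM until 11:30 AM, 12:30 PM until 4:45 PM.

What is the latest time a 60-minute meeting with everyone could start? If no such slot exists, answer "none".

Hiro free: 09:00-13:45, 14:00-17:30.
Tara free: 09:45-11:30, 13:15-16:30 (invert busy blocks within the working day).
Alice free: 09:15-12:00, 13:45-17:15.
Beatriz free: 09:00-12:45, 15:15-18:00 (invert busy blocks within the working day).
Ugo free: 09:00-14:30, 15:15-17:30 (invert busy blocks within the working day).
Ines free: 09:00-11:45, 13:15-13:30, 14:00-17:45.
Hamid free: 09:30-11:30, 12:30-16:45.
Hiro ∩ Tara: 09:45-11:30, 13:15-13:45, 14:00-16:30.
Hiro ∩ Tara ∩ Alice: 09:45-11:30, 14:00-16:30.
Hiro ∩ Tara ∩ Alice ∩ Beatriz: 09:45-11:30, 15:15-16:30.
Hiro ∩ Tara ∩ Alice ∩ Beatriz ∩ Ugo: 09:45-11:30, 15:15-16:30.
Hiro ∩ Tara ∩ Alice ∩ Beatriz ∩ Ugo ∩ Ines: 09:45-11:30, 15:15-16:30.
Hiro ∩ Tara ∩ Alice ∩ Beatriz ∩ Ugo ∩ Ines ∩ Hamid: 09:45-11:30, 15:15-16:30.
So the common availability across everyone is 09:45-11:30, 15:15-16:30.
The last common window of at least 60 minutes is 15:15-16:30; a 60-minute meeting can start as late as 15:30 and still end by 16:30.

15:30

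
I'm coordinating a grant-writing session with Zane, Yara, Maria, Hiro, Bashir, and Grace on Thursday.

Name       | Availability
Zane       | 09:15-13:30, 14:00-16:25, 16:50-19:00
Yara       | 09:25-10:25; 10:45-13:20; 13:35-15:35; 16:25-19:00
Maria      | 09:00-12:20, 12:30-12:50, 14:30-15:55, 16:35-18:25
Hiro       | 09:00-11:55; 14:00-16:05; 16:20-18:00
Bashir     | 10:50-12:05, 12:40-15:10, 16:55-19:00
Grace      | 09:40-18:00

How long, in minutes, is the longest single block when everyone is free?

Zane ∩ Yara: 09:25-10:25, 10:45-13:20, 14:00-15:35, 16:50-19:00.
Zane ∩ Yara ∩ Maria: 09:25-10:25, 10:45-12:20, 12:30-12:50, 14:30-15:35, 16:50-18:25.
Zane ∩ Yara ∩ Maria ∩ Hiro: 09:25-10:25, 10:45-11:55, 14:30-15:35, 16:50-18:00.
Zane ∩ Yara ∩ Maria ∩ Hiro ∩ Bashir: 10:50-11:55, 14:30-15:10, 16:55-18:00.
Zane ∩ Yara ∩ Maria ∩ Hiro ∩ Bashir ∩ Grace: 10:50-11:55, 14:30-15:10, 16:55-18:00.
So the common availability across everyone is 10:50-11:55, 14:30-15:10, 16:55-18:00.
The longest is 10:50-11:55 at 65 minutes.

65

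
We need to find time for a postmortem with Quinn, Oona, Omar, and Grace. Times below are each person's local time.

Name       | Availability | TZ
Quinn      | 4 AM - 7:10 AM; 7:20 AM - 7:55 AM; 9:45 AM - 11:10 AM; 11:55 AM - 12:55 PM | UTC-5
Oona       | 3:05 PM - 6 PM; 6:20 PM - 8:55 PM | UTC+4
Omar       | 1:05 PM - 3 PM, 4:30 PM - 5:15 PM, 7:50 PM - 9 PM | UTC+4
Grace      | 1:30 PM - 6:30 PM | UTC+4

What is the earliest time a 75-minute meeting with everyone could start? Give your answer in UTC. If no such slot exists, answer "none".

none

Quinn in UTC: 09:00-12:10, 12:20-12:55, 14:45-16:10, 16:55-17:55 (add 5h to convert from UTC-5).
Oona in UTC: 11:05-14:00, 14:20-16:55 (subtract 4h to convert from UTC+4).
Omar in UTC: 09:05-11:00, 12:30-13:15, 15:50-17:00 (subtract 4h to convert from UTC+4).
Grace in UTC: 09:30-14:30 (subtract 4h to convert from UTC+4).
Quinn ∩ Oona: 11:05-12:10, 12:20-12:55, 14:45-16:10.
Quinn ∩ Oona ∩ Omar: 12:30-12:55, 15:50-16:10.
Quinn ∩ Oona ∩ Omar ∩ Grace: 12:30-12:55.
No common window is at least 75 minutes long.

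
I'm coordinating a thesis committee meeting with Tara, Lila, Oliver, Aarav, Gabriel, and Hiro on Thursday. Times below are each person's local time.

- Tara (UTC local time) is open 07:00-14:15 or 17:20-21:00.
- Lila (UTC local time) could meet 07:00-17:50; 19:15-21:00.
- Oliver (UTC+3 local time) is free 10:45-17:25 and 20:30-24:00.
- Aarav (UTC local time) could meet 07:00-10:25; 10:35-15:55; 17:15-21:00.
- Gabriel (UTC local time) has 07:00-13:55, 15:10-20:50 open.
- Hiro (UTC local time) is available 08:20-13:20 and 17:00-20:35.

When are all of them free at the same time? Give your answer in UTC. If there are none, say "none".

08:20-10:25, 10:35-13:20, 17:30-17:50, 19:15-20:35

Tara in UTC: 07:00-14:15, 17:20-21:00.
Lila in UTC: 07:00-17:50, 19:15-21:00.
Oliver in UTC: 07:45-14:25, 17:30-21:00 (subtract 3h to convert from UTC+3).
Aarav in UTC: 07:00-10:25, 10:35-15:55, 17:15-21:00.
Gabriel in UTC: 07:00-13:55, 15:10-20:50.
Hiro in UTC: 08:20-13:20, 17:00-20:35.
Tara ∩ Lila: 07:00-14:15, 17:20-17:50, 19:15-21:00.
Tara ∩ Lila ∩ Oliver: 07:45-14:15, 17:30-17:50, 19:15-21:00.
Tara ∩ Lila ∩ Oliver ∩ Aarav: 07:45-10:25, 10:35-14:15, 17:30-17:50, 19:15-21:00.
Tara ∩ Lila ∩ Oliver ∩ Aarav ∩ Gabriel: 07:45-10:25, 10:35-13:55, 17:30-17:50, 19:15-20:50.
Tara ∩ Lila ∩ Oliver ∩ Aarav ∩ Gabriel ∩ Hiro: 08:20-10:25, 10:35-13:20, 17:30-17:50, 19:15-20:35.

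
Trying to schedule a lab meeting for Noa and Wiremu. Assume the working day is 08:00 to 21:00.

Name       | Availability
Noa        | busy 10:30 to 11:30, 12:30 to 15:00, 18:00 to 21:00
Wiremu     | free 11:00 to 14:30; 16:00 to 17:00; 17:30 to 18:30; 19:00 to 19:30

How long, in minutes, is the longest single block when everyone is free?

Noa free: 08:00-10:30, 11:30-12:30, 15:00-18:00 (invert busy blocks within the working day).
Wiremu free: 11:00-14:30, 16:00-17:00, 17:30-18:30, 19:00-19:30.
Noa ∩ Wiremu: 11:30-12:30, 16:00-17:00, 17:30-18:00.
The longest is 11:30-12:30 at 60 minutes.

60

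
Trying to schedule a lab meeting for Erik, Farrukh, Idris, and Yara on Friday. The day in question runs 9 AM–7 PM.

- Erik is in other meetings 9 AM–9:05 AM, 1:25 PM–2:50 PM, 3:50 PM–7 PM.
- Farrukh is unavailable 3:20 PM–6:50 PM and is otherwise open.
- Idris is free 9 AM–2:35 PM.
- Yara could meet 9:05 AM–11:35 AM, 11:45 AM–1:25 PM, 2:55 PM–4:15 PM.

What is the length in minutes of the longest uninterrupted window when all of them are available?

Erik free: 09:05-13:25, 14:50-15:50 (invert busy blocks within the working day).
Farrukh free: 09:00-15:20, 18:50-19:00 (invert busy blocks within the working day).
Idris free: 09:00-14:35.
Yara free: 09:05-11:35, 11:45-13:25, 14:55-16:15.
Erik ∩ Farrukh: 09:05-13:25, 14:50-15:20.
Erik ∩ Farrukh ∩ Idris: 09:05-13:25.
Erik ∩ Farrukh ∩ Idris ∩ Yara: 09:05-11:35, 11:45-13:25.
So the common availability across everyone is 09:05-11:35, 11:45-13:25.
The longest is 09:05-11:35 at 150 minutes.

150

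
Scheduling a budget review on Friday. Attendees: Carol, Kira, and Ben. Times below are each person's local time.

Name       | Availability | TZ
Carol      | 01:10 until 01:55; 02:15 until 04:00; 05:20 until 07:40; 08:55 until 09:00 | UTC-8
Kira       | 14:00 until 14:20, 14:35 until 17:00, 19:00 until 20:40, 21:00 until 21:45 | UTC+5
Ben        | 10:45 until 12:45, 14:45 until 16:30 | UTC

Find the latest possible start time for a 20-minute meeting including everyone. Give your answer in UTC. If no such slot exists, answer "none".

Carol in UTC: 09:10-09:55, 10:15-12:00, 13:20-15:40, 16:55-17:00 (add 8h to convert from UTC-8).
Kira in UTC: 09:00-09:20, 09:35-12:00, 14:00-15:40, 16:00-16:45 (subtract 5h to convert from UTC+5).
Ben in UTC: 10:45-12:45, 14:45-16:30.
Carol ∩ Kira: 09:10-09:20, 09:35-09:55, 10:15-12:00, 14:00-15:40.
Carol ∩ Kira ∩ Ben: 10:45-12:00, 14:45-15:40.
The last common window of at least 20 minutes is 14:45-15:40; a 20-minute meeting can start as late as 15:20 and still end by 15:40.

15:20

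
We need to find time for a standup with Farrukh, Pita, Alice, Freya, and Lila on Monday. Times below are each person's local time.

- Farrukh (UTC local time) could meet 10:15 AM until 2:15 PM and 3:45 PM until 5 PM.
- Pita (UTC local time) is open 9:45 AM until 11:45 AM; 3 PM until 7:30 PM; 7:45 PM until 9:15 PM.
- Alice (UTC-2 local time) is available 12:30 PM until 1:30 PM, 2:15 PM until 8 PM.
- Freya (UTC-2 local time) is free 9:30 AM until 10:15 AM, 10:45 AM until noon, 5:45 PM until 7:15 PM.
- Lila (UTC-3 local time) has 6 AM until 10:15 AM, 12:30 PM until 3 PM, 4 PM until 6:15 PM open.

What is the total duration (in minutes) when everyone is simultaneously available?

0

Farrukh in UTC: 10:15-14:15, 15:45-17:00.
Pita in UTC: 09:45-11:45, 15:00-19:30, 19:45-21:15.
Alice in UTC: 14:30-15:30, 16:15-22:00 (add 2h to convert from UTC-2).
Freya in UTC: 11:30-12:15, 12:45-14:00, 19:45-21:15 (add 2h to convert from UTC-2).
Lila in UTC: 09:00-13:15, 15:30-18:00, 19:00-21:15 (add 3h to convert from UTC-3).
Farrukh ∩ Pita: 10:15-11:45, 15:45-17:00.
Farrukh ∩ Pita ∩ Alice: 16:15-17:00.
Farrukh ∩ Pita ∩ Alice ∩ Freya: ∅.
Farrukh ∩ Pita ∩ Alice ∩ Freya ∩ Lila: ∅.
There is no time when everyone is free.
There is no common window, so the total is 0 minutes.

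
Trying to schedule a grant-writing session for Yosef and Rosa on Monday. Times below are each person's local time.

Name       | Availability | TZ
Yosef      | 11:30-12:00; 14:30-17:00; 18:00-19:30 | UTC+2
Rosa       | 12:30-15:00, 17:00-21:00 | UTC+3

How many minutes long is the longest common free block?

90

Yosef in UTC: 09:30-10:00, 12:30-15:00, 16:00-17:30 (subtract 2h to convert from UTC+2).
Rosa in UTC: 09:30-12:00, 14:00-18:00 (subtract 3h to convert from UTC+3).
Yosef ∩ Rosa: 09:30-10:00, 14:00-15:00, 16:00-17:30.
The longest is 16:00-17:30 at 90 minutes.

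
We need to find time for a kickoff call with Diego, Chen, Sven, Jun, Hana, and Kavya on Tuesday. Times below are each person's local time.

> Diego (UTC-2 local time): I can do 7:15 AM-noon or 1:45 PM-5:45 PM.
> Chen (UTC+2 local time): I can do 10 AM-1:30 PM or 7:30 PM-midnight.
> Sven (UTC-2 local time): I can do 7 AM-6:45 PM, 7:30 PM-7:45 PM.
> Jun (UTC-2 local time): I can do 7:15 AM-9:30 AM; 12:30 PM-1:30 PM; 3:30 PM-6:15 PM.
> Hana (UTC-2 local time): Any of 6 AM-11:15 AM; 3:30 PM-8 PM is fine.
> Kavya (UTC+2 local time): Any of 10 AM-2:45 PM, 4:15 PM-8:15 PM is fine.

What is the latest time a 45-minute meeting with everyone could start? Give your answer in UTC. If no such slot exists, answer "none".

17:30

Diego in UTC: 09:15-14:00, 15:45-19:45 (add 2h to convert from UTC-2).
Chen in UTC: 08:00-11:30, 17:30-22:00 (subtract 2h to convert from UTC+2).
Sven in UTC: 09:00-20:45, 21:30-21:45 (add 2h to convert from UTC-2).
Jun in UTC: 09:15-11:30, 14:30-15:30, 17:30-20:15 (add 2h to convert from UTC-2).
Hana in UTC: 08:00-13:15, 17:30-22:00 (add 2h to convert from UTC-2).
Kavya in UTC: 08:00-12:45, 14:15-18:15 (subtract 2h to convert from UTC+2).
Diego ∩ Chen: 09:15-11:30, 17:30-19:45.
Diego ∩ Chen ∩ Sven: 09:15-11:30, 17:30-19:45.
Diego ∩ Chen ∩ Sven ∩ Jun: 09:15-11:30, 17:30-19:45.
Diego ∩ Chen ∩ Sven ∩ Jun ∩ Hana: 09:15-11:30, 17:30-19:45.
Diego ∩ Chen ∩ Sven ∩ Jun ∩ Hana ∩ Kavya: 09:15-11:30, 17:30-18:15.
The last common window of at least 45 minutes is 17:30-18:15; a 45-minute meeting can start as late as 17:30 and still end by 18:15.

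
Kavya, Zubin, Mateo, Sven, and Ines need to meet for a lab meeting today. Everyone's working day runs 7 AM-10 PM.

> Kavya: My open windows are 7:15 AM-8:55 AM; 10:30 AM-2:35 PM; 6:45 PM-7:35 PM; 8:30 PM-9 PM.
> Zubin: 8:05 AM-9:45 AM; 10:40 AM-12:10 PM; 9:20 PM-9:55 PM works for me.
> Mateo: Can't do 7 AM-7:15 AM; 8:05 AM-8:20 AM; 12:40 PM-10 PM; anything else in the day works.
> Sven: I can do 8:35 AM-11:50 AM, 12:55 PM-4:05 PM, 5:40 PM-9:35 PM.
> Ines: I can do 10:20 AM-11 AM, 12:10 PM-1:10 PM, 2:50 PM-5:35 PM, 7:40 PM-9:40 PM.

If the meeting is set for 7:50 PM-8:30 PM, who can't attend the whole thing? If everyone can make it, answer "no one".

Kavya free: 07:15-08:55, 10:30-14:35, 18:45-19:35, 20:30-21:00.
Zubin free: 08:05-09:45, 10:40-12:10, 21:20-21:55.
Mateo free: 07:15-08:05, 08:20-12:40 (invert busy blocks within the working day).
Sven free: 08:35-11:50, 12:55-16:05, 17:40-21:35.
Ines free: 10:20-11:00, 12:10-13:10, 14:50-17:35, 19:40-21:40.
Kavya: not fully free for 19:50-20:30. Zubin: not fully free for 19:50-20:30. Mateo: not fully free for 19:50-20:30. Sven: free for 19:50-20:30. Ines: free for 19:50-20:30.

Kavya, Mateo, Zubin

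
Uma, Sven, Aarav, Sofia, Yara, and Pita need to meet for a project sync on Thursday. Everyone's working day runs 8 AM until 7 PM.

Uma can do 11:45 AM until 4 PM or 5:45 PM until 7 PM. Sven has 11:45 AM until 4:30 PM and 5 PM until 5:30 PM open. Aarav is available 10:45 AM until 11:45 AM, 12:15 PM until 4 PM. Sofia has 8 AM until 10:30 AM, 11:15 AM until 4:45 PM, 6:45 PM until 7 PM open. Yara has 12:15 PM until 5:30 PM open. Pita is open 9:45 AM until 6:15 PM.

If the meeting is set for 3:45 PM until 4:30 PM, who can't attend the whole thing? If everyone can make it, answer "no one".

Aarav, Uma

Uma: not fully free for 15:45-16:30. Sven: free for 15:45-16:30. Aarav: not fully free for 15:45-16:30. Sofia: free for 15:45-16:30. Yara: free for 15:45-16:30. Pita: free for 15:45-16:30.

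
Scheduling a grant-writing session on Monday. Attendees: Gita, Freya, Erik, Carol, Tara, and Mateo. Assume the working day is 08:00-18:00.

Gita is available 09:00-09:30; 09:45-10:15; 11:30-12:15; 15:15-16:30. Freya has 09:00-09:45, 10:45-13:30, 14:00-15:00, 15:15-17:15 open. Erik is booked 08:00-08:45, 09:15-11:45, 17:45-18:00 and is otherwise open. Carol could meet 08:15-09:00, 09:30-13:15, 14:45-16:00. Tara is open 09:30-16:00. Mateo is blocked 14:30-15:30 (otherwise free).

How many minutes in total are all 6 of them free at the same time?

60

Gita free: 09:00-09:30, 09:45-10:15, 11:30-12:15, 15:15-16:30.
Freya free: 09:00-09:45, 10:45-13:30, 14:00-15:00, 15:15-17:15.
Erik free: 08:45-09:15, 11:45-17:45 (invert busy blocks within the working day).
Carol free: 08:15-09:00, 09:30-13:15, 14:45-16:00.
Tara free: 09:30-16:00.
Mateo free: 08:00-14:30, 15:30-18:00 (invert busy blocks within the working day).
Gita ∩ Freya: 09:00-09:30, 11:30-12:15, 15:15-16:30.
Gita ∩ Freya ∩ Erik: 09:00-09:15, 11:45-12:15, 15:15-16:30.
Gita ∩ Freya ∩ Erik ∩ Carol: 11:45-12:15, 15:15-16:00.
Gita ∩ Freya ∩ Erik ∩ Carol ∩ Tara: 11:45-12:15, 15:15-16:00.
Gita ∩ Freya ∩ Erik ∩ Carol ∩ Tara ∩ Mateo: 11:45-12:15, 15:30-16:00.
Summing the common windows: 30 + 30 = 60 minutes.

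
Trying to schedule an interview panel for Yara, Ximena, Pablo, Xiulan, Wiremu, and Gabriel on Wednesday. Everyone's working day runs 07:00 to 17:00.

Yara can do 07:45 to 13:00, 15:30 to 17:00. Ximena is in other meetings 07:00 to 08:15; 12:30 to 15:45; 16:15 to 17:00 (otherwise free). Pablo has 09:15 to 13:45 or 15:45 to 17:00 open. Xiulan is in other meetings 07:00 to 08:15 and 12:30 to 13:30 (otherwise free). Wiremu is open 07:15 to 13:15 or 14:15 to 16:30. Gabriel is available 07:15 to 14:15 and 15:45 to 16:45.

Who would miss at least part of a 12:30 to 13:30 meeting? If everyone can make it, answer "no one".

Yara free: 07:45-13:00, 15:30-17:00.
Ximena free: 08:15-12:30, 15:45-16:15 (invert busy blocks within the working day).
Pablo free: 09:15-13:45, 15:45-17:00.
Xiulan free: 08:15-12:30, 13:30-17:00 (invert busy blocks within the working day).
Wiremu free: 07:15-13:15, 14:15-16:30.
Gabriel free: 07:15-14:15, 15:45-16:45.
Yara: not fully free for 12:30-13:30. Ximena: not fully free for 12:30-13:30. Pablo: free for 12:30-13:30. Xiulan: not fully free for 12:30-13:30. Wiremu: not fully free for 12:30-13:30. Gabriel: free for 12:30-13:30.

Wiremu, Ximena, Xiulan, Yara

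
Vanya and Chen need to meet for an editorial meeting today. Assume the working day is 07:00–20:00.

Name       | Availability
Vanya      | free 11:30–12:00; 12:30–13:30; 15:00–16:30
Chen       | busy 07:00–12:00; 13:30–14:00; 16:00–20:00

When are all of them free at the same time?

12:30-13:30, 15:00-16:00

Vanya free: 11:30-12:00, 12:30-13:30, 15:00-16:30.
Chen free: 12:00-13:30, 14:00-16:00 (invert busy blocks within the working day).
Vanya ∩ Chen: 12:30-13:30, 15:00-16:00.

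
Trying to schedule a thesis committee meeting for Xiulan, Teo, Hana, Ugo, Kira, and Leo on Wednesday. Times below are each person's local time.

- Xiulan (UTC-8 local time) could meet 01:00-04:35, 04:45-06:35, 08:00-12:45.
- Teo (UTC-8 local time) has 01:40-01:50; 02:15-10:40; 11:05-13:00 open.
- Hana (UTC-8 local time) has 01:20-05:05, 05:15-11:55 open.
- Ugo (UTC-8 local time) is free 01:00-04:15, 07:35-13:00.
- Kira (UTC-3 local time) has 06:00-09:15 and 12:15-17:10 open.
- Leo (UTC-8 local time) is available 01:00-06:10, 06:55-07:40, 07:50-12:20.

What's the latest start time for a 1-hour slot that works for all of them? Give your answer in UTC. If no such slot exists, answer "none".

Xiulan in UTC: 09:00-12:35, 12:45-14:35, 16:00-20:45 (add 8h to convert from UTC-8).
Teo in UTC: 09:40-09:50, 10:15-18:40, 19:05-21:00 (add 8h to convert from UTC-8).
Hana in UTC: 09:20-13:05, 13:15-19:55 (add 8h to convert from UTC-8).
Ugo in UTC: 09:00-12:15, 15:35-21:00 (add 8h to convert from UTC-8).
Kira in UTC: 09:00-12:15, 15:15-20:10 (add 3h to convert from UTC-3).
Leo in UTC: 09:00-14:10, 14:55-15:40, 15:50-20:20 (add 8h to convert from UTC-8).
Xiulan ∩ Teo: 09:40-09:50, 10:15-12:35, 12:45-14:35, 16:00-18:40, 19:05-20:45.
Xiulan ∩ Teo ∩ Hana: 09:40-09:50, 10:15-12:35, 12:45-13:05, 13:15-14:35, 16:00-18:40, 19:05-19:55.
Xiulan ∩ Teo ∩ Hana ∩ Ugo: 09:40-09:50, 10:15-12:15, 16:00-18:40, 19:05-19:55.
Xiulan ∩ Teo ∩ Hana ∩ Ugo ∩ Kira: 09:40-09:50, 10:15-12:15, 16:00-18:40, 19:05-19:55.
Xiulan ∩ Teo ∩ Hana ∩ Ugo ∩ Kira ∩ Leo: 09:40-09:50, 10:15-12:15, 16:00-18:40, 19:05-19:55.
The last common window of at least 60 minutes is 16:00-18:40; a 60-minute meeting can start as late as 17:40 and still end by 18:40.

17:40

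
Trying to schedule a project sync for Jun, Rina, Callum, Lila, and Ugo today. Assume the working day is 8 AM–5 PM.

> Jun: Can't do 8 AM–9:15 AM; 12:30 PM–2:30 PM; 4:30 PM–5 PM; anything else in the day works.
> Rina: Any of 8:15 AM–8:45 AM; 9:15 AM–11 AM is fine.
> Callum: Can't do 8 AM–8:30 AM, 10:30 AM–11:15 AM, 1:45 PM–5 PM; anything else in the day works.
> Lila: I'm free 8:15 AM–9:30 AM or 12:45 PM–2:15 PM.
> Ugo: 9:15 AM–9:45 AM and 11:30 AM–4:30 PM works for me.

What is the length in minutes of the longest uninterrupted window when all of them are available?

Jun free: 09:15-12:30, 14:30-16:30 (invert busy blocks within the working day).
Rina free: 08:15-08:45, 09:15-11:00.
Callum free: 08:30-10:30, 11:15-13:45 (invert busy blocks within the working day).
Lila free: 08:15-09:30, 12:45-14:15.
Ugo free: 09:15-09:45, 11:30-16:30.
Jun ∩ Rina: 09:15-11:00.
Jun ∩ Rina ∩ Callum: 09:15-10:30.
Jun ∩ Rina ∩ Callum ∩ Lila: 09:15-09:30.
Jun ∩ Rina ∩ Callum ∩ Lila ∩ Ugo: 09:15-09:30.
So the common availability across everyone is 09:15-09:30.
The longest is 09:15-09:30 at 15 minutes.

15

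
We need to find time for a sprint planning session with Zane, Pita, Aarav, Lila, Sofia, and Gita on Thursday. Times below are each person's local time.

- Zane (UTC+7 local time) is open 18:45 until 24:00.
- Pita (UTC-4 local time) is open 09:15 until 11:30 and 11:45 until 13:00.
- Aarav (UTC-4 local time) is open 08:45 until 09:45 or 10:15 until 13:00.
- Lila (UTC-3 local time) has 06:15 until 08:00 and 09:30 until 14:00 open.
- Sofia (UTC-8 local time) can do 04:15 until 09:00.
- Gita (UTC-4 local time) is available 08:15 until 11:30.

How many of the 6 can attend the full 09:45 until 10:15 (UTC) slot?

1

Zane in UTC: 11:45-17:00 (subtract 7h to convert from UTC+7).
Pita in UTC: 13:15-15:30, 15:45-17:00 (add 4h to convert from UTC-4).
Aarav in UTC: 12:45-13:45, 14:15-17:00 (add 4h to convert from UTC-4).
Lila in UTC: 09:15-11:00, 12:30-17:00 (add 3h to convert from UTC-3).
Sofia in UTC: 12:15-17:00 (add 8h to convert from UTC-8).
Gita in UTC: 12:15-15:30 (add 4h to convert from UTC-4).
Lila can make the full 09:45-10:15 slot — that's 1.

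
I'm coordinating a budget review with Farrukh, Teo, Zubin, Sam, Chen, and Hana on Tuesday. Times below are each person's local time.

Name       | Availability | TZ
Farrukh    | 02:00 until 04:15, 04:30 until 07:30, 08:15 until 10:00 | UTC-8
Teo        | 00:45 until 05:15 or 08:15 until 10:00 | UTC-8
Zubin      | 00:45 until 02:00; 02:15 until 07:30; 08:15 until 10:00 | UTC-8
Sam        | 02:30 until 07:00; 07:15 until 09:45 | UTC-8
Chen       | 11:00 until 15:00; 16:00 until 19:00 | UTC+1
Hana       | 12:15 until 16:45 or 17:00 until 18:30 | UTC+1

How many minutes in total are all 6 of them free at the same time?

Farrukh in UTC: 10:00-12:15, 12:30-15:30, 16:15-18:00 (add 8h to convert from UTC-8).
Teo in UTC: 08:45-13:15, 16:15-18:00 (add 8h to convert from UTC-8).
Zubin in UTC: 08:45-10:00, 10:15-15:30, 16:15-18:00 (add 8h to convert from UTC-8).
Sam in UTC: 10:30-15:00, 15:15-17:45 (add 8h to convert from UTC-8).
Chen in UTC: 10:00-14:00, 15:00-18:00 (subtract 1h to convert from UTC+1).
Hana in UTC: 11:15-15:45, 16:00-17:30 (subtract 1h to convert from UTC+1).
Farrukh ∩ Teo: 10:00-12:15, 12:30-13:15, 16:15-18:00.
Farrukh ∩ Teo ∩ Zubin: 10:15-12:15, 12:30-13:15, 16:15-18:00.
Farrukh ∩ Teo ∩ Zubin ∩ Sam: 10:30-12:15, 12:30-13:15, 16:15-17:45.
Farrukh ∩ Teo ∩ Zubin ∩ Sam ∩ Chen: 10:30-12:15, 12:30-13:15, 16:15-17:45.
Farrukh ∩ Teo ∩ Zubin ∩ Sam ∩ Chen ∩ Hana: 11:15-12:15, 12:30-13:15, 16:15-17:30.
Those are the intersection windows.
Summing the common windows: 60 + 45 + 75 = 180 minutes.

180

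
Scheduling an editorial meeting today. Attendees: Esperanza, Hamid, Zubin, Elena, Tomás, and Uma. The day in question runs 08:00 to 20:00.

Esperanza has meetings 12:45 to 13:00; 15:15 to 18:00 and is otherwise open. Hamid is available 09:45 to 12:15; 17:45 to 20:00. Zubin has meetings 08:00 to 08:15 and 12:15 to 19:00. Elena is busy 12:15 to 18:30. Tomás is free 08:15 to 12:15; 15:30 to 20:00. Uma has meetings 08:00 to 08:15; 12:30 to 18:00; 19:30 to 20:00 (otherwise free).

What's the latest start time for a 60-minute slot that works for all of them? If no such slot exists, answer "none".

11:15

Esperanza free: 08:00-12:45, 13:00-15:15, 18:00-20:00 (invert busy blocks within the working day).
Hamid free: 09:45-12:15, 17:45-20:00.
Zubin free: 08:15-12:15, 19:00-20:00 (invert busy blocks within the working day).
Elena free: 08:00-12:15, 18:30-20:00 (invert busy blocks within the working day).
Tomás free: 08:15-12:15, 15:30-20:00.
Uma free: 08:15-12:30, 18:00-19:30 (invert busy blocks within the working day).
Esperanza ∩ Hamid: 09:45-12:15, 18:00-20:00.
Esperanza ∩ Hamid ∩ Zubin: 09:45-12:15, 19:00-20:00.
Esperanza ∩ Hamid ∩ Zubin ∩ Elena: 09:45-12:15, 19:00-20:00.
Esperanza ∩ Hamid ∩ Zubin ∩ Elena ∩ Tomás: 09:45-12:15, 19:00-20:00.
Esperanza ∩ Hamid ∩ Zubin ∩ Elena ∩ Tomás ∩ Uma: 09:45-12:15, 19:00-19:30.
Those are the intersection windows.
The last common window of at least 60 minutes is 09:45-12:15; a 60-minute meeting can start as late as 11:15 and still end by 12:15.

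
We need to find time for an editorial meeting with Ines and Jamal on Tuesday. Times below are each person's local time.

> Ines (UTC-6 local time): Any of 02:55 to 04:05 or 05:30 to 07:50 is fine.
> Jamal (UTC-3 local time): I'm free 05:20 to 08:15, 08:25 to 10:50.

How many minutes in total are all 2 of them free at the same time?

210

Ines in UTC: 08:55-10:05, 11:30-13:50 (add 6h to convert from UTC-6).
Jamal in UTC: 08:20-11:15, 11:25-13:50 (add 3h to convert from UTC-3).
Ines ∩ Jamal: 08:55-10:05, 11:30-13:50.
So the common availability across everyone is 08:55-10:05, 11:30-13:50.
Summing the common windows: 70 + 140 = 210 minutes.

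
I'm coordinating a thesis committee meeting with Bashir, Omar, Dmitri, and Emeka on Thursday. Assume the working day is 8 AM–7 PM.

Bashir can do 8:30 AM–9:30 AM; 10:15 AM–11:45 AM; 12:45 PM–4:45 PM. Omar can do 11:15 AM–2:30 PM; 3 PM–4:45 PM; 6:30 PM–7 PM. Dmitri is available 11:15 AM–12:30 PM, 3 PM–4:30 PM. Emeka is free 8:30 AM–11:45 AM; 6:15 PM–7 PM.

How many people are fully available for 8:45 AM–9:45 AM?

1

Emeka can make the full 08:45-09:45 slot — that's 1.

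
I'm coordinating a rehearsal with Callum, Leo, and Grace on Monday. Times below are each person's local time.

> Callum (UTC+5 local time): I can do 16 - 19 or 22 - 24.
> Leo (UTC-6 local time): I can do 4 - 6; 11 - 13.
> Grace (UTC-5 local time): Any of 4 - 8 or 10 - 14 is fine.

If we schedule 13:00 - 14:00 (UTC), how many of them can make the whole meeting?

Callum in UTC: 11:00-14:00, 17:00-19:00 (subtract 5h to convert from UTC+5).
Leo in UTC: 10:00-12:00, 17:00-19:00 (add 6h to convert from UTC-6).
Grace in UTC: 09:00-13:00, 15:00-19:00 (add 5h to convert from UTC-5).
Callum can make the full 13:00-14:00 slot — that's 1.

1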